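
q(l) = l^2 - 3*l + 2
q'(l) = 2*l - 3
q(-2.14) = 13.00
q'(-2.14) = -7.28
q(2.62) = 1.00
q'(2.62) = 2.24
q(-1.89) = 11.24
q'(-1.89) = -6.78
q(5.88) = 18.93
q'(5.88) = 8.76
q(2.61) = 0.98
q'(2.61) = 2.22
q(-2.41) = 15.04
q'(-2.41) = -7.82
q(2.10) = 0.11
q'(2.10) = 1.20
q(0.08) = 1.77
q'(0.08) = -2.84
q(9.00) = 56.00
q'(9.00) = 15.00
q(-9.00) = 110.00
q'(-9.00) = -21.00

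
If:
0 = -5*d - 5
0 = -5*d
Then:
No Solution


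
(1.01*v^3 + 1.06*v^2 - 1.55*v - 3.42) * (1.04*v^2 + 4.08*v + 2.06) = 1.0504*v^5 + 5.2232*v^4 + 4.7934*v^3 - 7.6972*v^2 - 17.1466*v - 7.0452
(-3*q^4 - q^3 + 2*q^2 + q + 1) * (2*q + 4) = -6*q^5 - 14*q^4 + 10*q^2 + 6*q + 4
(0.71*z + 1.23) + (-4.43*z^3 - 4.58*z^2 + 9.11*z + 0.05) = -4.43*z^3 - 4.58*z^2 + 9.82*z + 1.28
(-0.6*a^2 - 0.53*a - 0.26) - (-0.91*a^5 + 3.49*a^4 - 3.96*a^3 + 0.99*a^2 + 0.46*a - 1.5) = 0.91*a^5 - 3.49*a^4 + 3.96*a^3 - 1.59*a^2 - 0.99*a + 1.24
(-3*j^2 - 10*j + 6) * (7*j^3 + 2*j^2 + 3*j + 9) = -21*j^5 - 76*j^4 + 13*j^3 - 45*j^2 - 72*j + 54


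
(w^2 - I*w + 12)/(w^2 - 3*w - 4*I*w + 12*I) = (w + 3*I)/(w - 3)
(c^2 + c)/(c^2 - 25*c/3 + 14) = 3*c*(c + 1)/(3*c^2 - 25*c + 42)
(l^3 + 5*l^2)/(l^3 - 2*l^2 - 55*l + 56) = l^2*(l + 5)/(l^3 - 2*l^2 - 55*l + 56)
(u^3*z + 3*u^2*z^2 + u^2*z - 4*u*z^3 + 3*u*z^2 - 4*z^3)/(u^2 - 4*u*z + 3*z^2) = z*(-u^2 - 4*u*z - u - 4*z)/(-u + 3*z)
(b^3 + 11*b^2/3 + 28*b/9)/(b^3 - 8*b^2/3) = (9*b^2 + 33*b + 28)/(3*b*(3*b - 8))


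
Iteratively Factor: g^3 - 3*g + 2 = (g - 1)*(g^2 + g - 2) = (g - 1)^2*(g + 2)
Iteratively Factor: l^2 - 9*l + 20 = (l - 5)*(l - 4)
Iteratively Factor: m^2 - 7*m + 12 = (m - 4)*(m - 3)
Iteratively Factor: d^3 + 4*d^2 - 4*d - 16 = (d + 4)*(d^2 - 4) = (d - 2)*(d + 4)*(d + 2)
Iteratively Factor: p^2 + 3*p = (p)*(p + 3)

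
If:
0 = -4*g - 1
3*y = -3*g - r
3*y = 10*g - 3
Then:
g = -1/4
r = 25/4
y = -11/6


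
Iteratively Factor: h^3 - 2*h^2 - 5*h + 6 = (h - 1)*(h^2 - h - 6) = (h - 1)*(h + 2)*(h - 3)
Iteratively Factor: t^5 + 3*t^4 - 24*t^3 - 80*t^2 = (t)*(t^4 + 3*t^3 - 24*t^2 - 80*t) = t^2*(t^3 + 3*t^2 - 24*t - 80) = t^2*(t - 5)*(t^2 + 8*t + 16) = t^2*(t - 5)*(t + 4)*(t + 4)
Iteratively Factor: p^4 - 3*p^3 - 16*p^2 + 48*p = (p - 3)*(p^3 - 16*p) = p*(p - 3)*(p^2 - 16) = p*(p - 3)*(p + 4)*(p - 4)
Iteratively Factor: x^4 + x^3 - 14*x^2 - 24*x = (x + 3)*(x^3 - 2*x^2 - 8*x) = (x + 2)*(x + 3)*(x^2 - 4*x) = x*(x + 2)*(x + 3)*(x - 4)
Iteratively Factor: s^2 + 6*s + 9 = (s + 3)*(s + 3)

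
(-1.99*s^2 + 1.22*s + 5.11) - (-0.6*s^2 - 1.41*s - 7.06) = -1.39*s^2 + 2.63*s + 12.17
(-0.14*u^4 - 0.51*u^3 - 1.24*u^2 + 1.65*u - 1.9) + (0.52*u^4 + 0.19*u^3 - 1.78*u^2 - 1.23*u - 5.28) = 0.38*u^4 - 0.32*u^3 - 3.02*u^2 + 0.42*u - 7.18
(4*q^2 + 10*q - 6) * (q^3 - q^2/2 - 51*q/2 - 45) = 4*q^5 + 8*q^4 - 113*q^3 - 432*q^2 - 297*q + 270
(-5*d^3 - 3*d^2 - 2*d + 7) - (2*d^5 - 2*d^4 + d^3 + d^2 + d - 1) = -2*d^5 + 2*d^4 - 6*d^3 - 4*d^2 - 3*d + 8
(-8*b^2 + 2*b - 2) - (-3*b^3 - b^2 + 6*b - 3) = 3*b^3 - 7*b^2 - 4*b + 1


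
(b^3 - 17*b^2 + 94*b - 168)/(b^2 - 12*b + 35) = (b^2 - 10*b + 24)/(b - 5)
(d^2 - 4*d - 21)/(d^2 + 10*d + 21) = (d - 7)/(d + 7)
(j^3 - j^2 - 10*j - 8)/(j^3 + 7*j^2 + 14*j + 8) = (j - 4)/(j + 4)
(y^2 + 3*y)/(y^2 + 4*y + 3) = y/(y + 1)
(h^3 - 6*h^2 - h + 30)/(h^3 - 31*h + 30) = (h^2 - h - 6)/(h^2 + 5*h - 6)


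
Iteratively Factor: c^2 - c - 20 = (c + 4)*(c - 5)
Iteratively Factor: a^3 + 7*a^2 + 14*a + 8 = (a + 4)*(a^2 + 3*a + 2) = (a + 1)*(a + 4)*(a + 2)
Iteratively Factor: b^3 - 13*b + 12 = (b - 1)*(b^2 + b - 12) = (b - 1)*(b + 4)*(b - 3)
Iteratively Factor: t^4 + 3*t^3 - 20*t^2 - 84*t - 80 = (t - 5)*(t^3 + 8*t^2 + 20*t + 16) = (t - 5)*(t + 4)*(t^2 + 4*t + 4) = (t - 5)*(t + 2)*(t + 4)*(t + 2)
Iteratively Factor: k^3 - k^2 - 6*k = (k + 2)*(k^2 - 3*k) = k*(k + 2)*(k - 3)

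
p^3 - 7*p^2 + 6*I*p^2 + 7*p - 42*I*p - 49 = (p - 7)*(p - I)*(p + 7*I)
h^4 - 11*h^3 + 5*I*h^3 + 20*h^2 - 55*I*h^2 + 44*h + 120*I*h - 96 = (h - 8)*(h - 3)*(h + I)*(h + 4*I)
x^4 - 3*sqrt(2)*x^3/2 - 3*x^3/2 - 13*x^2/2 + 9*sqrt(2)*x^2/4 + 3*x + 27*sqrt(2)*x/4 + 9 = (x - 3)*(x + 3/2)*(x - 2*sqrt(2))*(x + sqrt(2)/2)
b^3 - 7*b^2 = b^2*(b - 7)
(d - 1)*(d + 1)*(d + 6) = d^3 + 6*d^2 - d - 6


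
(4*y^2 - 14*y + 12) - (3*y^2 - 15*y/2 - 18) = y^2 - 13*y/2 + 30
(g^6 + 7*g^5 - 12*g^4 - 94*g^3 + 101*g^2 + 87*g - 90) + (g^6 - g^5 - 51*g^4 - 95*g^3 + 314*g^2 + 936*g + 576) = 2*g^6 + 6*g^5 - 63*g^4 - 189*g^3 + 415*g^2 + 1023*g + 486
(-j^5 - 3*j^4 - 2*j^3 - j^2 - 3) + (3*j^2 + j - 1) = -j^5 - 3*j^4 - 2*j^3 + 2*j^2 + j - 4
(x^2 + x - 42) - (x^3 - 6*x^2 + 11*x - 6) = -x^3 + 7*x^2 - 10*x - 36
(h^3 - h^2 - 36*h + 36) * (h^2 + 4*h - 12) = h^5 + 3*h^4 - 52*h^3 - 96*h^2 + 576*h - 432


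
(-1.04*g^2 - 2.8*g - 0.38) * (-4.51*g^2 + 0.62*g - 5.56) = 4.6904*g^4 + 11.9832*g^3 + 5.7602*g^2 + 15.3324*g + 2.1128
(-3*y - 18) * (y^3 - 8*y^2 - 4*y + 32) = -3*y^4 + 6*y^3 + 156*y^2 - 24*y - 576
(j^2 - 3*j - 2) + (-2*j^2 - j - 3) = -j^2 - 4*j - 5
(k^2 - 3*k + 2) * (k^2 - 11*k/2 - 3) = k^4 - 17*k^3/2 + 31*k^2/2 - 2*k - 6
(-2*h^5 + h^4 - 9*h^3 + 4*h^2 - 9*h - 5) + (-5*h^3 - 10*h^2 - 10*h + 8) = -2*h^5 + h^4 - 14*h^3 - 6*h^2 - 19*h + 3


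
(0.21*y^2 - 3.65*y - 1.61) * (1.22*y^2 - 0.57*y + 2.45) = 0.2562*y^4 - 4.5727*y^3 + 0.6308*y^2 - 8.0248*y - 3.9445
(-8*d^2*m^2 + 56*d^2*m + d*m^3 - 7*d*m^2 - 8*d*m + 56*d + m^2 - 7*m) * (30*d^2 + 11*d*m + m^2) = -240*d^4*m^2 + 1680*d^4*m - 58*d^3*m^3 + 406*d^3*m^2 - 240*d^3*m + 1680*d^3 + 3*d^2*m^4 - 21*d^2*m^3 - 58*d^2*m^2 + 406*d^2*m + d*m^5 - 7*d*m^4 + 3*d*m^3 - 21*d*m^2 + m^4 - 7*m^3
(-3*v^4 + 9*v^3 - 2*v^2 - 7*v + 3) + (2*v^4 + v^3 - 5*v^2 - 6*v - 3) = -v^4 + 10*v^3 - 7*v^2 - 13*v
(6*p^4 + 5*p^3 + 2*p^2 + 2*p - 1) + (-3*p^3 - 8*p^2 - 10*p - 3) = 6*p^4 + 2*p^3 - 6*p^2 - 8*p - 4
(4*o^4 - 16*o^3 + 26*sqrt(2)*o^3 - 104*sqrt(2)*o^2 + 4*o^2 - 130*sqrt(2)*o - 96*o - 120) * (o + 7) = 4*o^5 + 12*o^4 + 26*sqrt(2)*o^4 - 108*o^3 + 78*sqrt(2)*o^3 - 858*sqrt(2)*o^2 - 68*o^2 - 910*sqrt(2)*o - 792*o - 840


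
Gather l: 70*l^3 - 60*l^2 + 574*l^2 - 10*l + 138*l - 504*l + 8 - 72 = 70*l^3 + 514*l^2 - 376*l - 64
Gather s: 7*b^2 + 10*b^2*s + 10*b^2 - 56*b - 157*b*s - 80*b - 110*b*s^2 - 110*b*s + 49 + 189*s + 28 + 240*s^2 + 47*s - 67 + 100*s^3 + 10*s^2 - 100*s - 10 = 17*b^2 - 136*b + 100*s^3 + s^2*(250 - 110*b) + s*(10*b^2 - 267*b + 136)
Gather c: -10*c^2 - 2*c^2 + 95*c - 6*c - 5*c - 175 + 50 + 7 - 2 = -12*c^2 + 84*c - 120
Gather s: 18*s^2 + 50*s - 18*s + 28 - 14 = 18*s^2 + 32*s + 14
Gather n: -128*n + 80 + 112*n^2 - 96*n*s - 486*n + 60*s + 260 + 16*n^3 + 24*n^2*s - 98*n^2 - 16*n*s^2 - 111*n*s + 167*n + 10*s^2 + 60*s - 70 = 16*n^3 + n^2*(24*s + 14) + n*(-16*s^2 - 207*s - 447) + 10*s^2 + 120*s + 270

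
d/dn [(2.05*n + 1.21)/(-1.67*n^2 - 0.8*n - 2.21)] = (3.4235*n^2 + 4.0414*n - 3.5625)/(2.7889*n^4 + 2.672*n^3 + 8.0214*n^2 + 3.536*n + 4.8841)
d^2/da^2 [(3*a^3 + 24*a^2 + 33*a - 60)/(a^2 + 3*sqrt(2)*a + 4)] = 6*(-24*sqrt(2)*a^3 + 25*a^3 - 156*a^2 + 36*sqrt(2)*a^2 - 180*sqrt(2)*a - 84*a - 132*sqrt(2) - 152)/(a^6 + 9*sqrt(2)*a^5 + 66*a^4 + 126*sqrt(2)*a^3 + 264*a^2 + 144*sqrt(2)*a + 64)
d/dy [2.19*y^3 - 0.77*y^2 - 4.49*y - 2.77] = 6.57*y^2 - 1.54*y - 4.49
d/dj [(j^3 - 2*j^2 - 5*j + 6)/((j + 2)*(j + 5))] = (j^2 + 10*j - 23)/(j^2 + 10*j + 25)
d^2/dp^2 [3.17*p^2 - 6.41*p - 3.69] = 6.34000000000000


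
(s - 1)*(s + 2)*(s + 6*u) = s^3 + 6*s^2*u + s^2 + 6*s*u - 2*s - 12*u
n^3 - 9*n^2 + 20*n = n*(n - 5)*(n - 4)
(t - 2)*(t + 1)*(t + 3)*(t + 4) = t^4 + 6*t^3 + 3*t^2 - 26*t - 24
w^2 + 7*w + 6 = (w + 1)*(w + 6)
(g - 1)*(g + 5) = g^2 + 4*g - 5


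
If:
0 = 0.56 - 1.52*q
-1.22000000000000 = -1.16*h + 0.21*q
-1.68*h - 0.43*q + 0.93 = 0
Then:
No Solution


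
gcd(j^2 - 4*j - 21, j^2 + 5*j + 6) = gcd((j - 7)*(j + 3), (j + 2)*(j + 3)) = j + 3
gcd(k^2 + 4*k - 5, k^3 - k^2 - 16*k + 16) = k - 1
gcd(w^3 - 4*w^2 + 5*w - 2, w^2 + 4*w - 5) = w - 1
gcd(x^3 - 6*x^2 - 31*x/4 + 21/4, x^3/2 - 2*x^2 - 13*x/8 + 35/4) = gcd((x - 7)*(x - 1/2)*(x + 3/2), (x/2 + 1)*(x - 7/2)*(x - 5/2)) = 1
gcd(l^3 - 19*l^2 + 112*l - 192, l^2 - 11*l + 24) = l^2 - 11*l + 24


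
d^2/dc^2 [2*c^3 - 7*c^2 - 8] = 12*c - 14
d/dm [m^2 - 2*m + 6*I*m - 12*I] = 2*m - 2 + 6*I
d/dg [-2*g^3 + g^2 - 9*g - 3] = -6*g^2 + 2*g - 9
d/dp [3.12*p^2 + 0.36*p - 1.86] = 6.24*p + 0.36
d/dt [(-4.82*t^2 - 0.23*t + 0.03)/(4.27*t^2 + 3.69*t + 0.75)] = (-16.8037*t^2 - 7.4862*t - 0.2832)/(18.2329*t^4 + 31.5126*t^3 + 20.0211*t^2 + 5.535*t + 0.5625)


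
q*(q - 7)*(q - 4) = q^3 - 11*q^2 + 28*q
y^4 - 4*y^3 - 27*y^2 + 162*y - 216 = (y - 4)*(y - 3)^2*(y + 6)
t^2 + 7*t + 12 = (t + 3)*(t + 4)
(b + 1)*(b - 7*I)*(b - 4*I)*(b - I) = b^4 + b^3 - 12*I*b^3 - 39*b^2 - 12*I*b^2 - 39*b + 28*I*b + 28*I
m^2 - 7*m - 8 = (m - 8)*(m + 1)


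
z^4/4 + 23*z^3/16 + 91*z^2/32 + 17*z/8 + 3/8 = (z/4 + 1/2)*(z + 1/4)*(z + 3/2)*(z + 2)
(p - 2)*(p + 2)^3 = p^4 + 4*p^3 - 16*p - 16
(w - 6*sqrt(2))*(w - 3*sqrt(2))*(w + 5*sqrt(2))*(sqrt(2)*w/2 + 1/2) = sqrt(2)*w^4/2 - 7*w^3/2 - 29*sqrt(2)*w^2 + 153*w + 90*sqrt(2)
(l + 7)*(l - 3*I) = l^2 + 7*l - 3*I*l - 21*I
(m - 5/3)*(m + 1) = m^2 - 2*m/3 - 5/3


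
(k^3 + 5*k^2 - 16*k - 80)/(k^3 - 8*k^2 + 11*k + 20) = (k^2 + 9*k + 20)/(k^2 - 4*k - 5)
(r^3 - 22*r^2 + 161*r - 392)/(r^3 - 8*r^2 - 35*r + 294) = (r - 8)/(r + 6)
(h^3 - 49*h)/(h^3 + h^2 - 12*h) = (h^2 - 49)/(h^2 + h - 12)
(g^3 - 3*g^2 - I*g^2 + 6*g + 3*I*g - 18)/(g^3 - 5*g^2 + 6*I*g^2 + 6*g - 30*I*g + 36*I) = (g^2 - I*g + 6)/(g^2 + g*(-2 + 6*I) - 12*I)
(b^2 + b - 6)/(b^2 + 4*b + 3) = (b - 2)/(b + 1)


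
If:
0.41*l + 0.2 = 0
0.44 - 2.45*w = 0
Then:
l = -0.49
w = 0.18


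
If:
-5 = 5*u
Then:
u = -1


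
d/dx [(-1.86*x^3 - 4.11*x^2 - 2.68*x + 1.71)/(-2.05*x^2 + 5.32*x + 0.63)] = (3.813*x^4 - 19.7904*x^3 - 30.8746*x^2 + 1.8324*x - 10.7856)/(4.2025*x^4 - 21.812*x^3 + 25.7194*x^2 + 6.7032*x + 0.3969)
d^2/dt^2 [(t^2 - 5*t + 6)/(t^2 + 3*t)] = 4*(-4*t^3 + 9*t^2 + 27*t + 27)/(t^3*(t^3 + 9*t^2 + 27*t + 27))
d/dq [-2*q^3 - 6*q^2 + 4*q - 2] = -6*q^2 - 12*q + 4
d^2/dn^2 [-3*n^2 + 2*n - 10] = -6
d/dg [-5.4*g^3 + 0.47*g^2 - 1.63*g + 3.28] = -16.2*g^2 + 0.94*g - 1.63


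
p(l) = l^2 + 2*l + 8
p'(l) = 2*l + 2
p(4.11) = 33.11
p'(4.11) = 10.22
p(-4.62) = 20.10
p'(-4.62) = -7.24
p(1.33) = 12.43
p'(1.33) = 4.66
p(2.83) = 21.67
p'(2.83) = 7.66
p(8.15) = 90.72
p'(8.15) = 18.30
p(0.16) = 8.35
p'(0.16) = 2.32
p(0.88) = 10.53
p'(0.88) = 3.76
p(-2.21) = 8.46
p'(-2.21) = -2.42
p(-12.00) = 128.00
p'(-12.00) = -22.00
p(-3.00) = 11.00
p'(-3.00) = -4.00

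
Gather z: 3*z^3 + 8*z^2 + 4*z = 3*z^3 + 8*z^2 + 4*z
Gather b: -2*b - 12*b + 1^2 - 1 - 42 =-14*b - 42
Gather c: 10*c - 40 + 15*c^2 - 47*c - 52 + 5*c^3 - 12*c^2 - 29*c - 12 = 5*c^3 + 3*c^2 - 66*c - 104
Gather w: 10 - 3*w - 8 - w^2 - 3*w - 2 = -w^2 - 6*w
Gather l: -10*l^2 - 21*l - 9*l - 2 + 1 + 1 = -10*l^2 - 30*l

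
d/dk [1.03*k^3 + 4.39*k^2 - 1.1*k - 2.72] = 3.09*k^2 + 8.78*k - 1.1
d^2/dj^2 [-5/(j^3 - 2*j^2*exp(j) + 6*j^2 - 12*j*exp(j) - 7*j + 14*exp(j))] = 10*((-j^2*exp(j) - 10*j*exp(j) + 3*j - 7*exp(j) + 6)*(j^3 - 2*j^2*exp(j) + 6*j^2 - 12*j*exp(j) - 7*j + 14*exp(j)) - (2*j^2*exp(j) - 3*j^2 + 16*j*exp(j) - 12*j - 2*exp(j) + 7)^2)/(j^3 - 2*j^2*exp(j) + 6*j^2 - 12*j*exp(j) - 7*j + 14*exp(j))^3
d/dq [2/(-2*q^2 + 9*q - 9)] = 2*(4*q - 9)/(2*q^2 - 9*q + 9)^2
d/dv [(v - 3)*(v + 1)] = 2*v - 2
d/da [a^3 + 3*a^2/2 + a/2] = 3*a^2 + 3*a + 1/2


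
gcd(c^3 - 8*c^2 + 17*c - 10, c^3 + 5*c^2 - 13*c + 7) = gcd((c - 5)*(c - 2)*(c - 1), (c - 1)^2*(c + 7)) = c - 1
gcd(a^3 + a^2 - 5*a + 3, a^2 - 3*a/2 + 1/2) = a - 1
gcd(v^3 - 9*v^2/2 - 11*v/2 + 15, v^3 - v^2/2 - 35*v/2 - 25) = v^2 - 3*v - 10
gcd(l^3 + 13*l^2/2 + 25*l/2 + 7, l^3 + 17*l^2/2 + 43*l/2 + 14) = l^2 + 9*l/2 + 7/2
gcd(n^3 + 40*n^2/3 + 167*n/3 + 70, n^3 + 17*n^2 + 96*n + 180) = n^2 + 11*n + 30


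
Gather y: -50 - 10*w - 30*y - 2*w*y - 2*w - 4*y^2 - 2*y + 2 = -12*w - 4*y^2 + y*(-2*w - 32) - 48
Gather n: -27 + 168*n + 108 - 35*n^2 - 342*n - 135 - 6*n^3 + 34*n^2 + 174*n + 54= -6*n^3 - n^2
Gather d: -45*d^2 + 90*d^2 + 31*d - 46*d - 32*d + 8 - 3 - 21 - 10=45*d^2 - 47*d - 26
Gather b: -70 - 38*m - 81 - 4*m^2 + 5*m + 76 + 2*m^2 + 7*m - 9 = -2*m^2 - 26*m - 84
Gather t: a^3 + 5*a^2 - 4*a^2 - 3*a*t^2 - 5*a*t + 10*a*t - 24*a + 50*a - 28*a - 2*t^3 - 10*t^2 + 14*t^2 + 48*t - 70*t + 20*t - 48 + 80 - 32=a^3 + a^2 - 2*a - 2*t^3 + t^2*(4 - 3*a) + t*(5*a - 2)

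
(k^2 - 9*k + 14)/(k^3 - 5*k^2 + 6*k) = (k - 7)/(k*(k - 3))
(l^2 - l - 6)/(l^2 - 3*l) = (l + 2)/l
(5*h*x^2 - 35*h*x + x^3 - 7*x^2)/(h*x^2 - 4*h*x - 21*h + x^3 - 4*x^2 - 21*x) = x*(5*h + x)/(h*x + 3*h + x^2 + 3*x)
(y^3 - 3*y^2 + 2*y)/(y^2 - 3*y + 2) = y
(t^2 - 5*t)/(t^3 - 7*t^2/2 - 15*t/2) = 2/(2*t + 3)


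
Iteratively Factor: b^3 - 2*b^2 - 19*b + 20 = (b - 5)*(b^2 + 3*b - 4) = (b - 5)*(b + 4)*(b - 1)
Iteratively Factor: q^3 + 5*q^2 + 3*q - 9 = (q + 3)*(q^2 + 2*q - 3) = (q - 1)*(q + 3)*(q + 3)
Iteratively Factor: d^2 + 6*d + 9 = (d + 3)*(d + 3)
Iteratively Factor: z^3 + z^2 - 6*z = (z + 3)*(z^2 - 2*z) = (z - 2)*(z + 3)*(z)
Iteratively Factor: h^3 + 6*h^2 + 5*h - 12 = (h + 4)*(h^2 + 2*h - 3) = (h - 1)*(h + 4)*(h + 3)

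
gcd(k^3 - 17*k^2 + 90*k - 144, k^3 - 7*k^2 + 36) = k^2 - 9*k + 18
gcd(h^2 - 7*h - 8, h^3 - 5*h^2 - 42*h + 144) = h - 8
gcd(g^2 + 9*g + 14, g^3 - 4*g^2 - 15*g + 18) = 1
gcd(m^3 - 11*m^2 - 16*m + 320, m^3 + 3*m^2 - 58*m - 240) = m^2 - 3*m - 40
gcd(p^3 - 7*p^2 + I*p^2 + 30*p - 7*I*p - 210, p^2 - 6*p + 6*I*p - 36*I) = p + 6*I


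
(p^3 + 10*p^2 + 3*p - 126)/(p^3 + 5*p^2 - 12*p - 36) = (p + 7)/(p + 2)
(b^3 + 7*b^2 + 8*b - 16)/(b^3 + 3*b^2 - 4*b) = (b + 4)/b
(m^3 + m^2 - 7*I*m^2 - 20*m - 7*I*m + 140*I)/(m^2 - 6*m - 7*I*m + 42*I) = (m^2 + m - 20)/(m - 6)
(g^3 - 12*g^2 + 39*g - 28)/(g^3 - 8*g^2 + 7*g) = (g - 4)/g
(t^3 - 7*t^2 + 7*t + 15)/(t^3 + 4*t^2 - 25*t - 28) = (t^2 - 8*t + 15)/(t^2 + 3*t - 28)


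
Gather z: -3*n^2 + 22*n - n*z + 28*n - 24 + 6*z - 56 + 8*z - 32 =-3*n^2 + 50*n + z*(14 - n) - 112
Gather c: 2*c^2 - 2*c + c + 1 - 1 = 2*c^2 - c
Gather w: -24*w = -24*w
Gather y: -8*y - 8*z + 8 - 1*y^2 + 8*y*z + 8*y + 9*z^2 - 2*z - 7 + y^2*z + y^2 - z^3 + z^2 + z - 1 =y^2*z + 8*y*z - z^3 + 10*z^2 - 9*z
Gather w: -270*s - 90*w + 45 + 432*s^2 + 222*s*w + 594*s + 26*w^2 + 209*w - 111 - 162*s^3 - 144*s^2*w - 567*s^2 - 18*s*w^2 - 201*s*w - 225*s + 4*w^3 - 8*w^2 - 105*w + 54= -162*s^3 - 135*s^2 + 99*s + 4*w^3 + w^2*(18 - 18*s) + w*(-144*s^2 + 21*s + 14) - 12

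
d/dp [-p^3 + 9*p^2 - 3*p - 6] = -3*p^2 + 18*p - 3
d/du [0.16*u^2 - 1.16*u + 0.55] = 0.32*u - 1.16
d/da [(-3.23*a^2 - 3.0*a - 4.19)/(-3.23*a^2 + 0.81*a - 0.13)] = (-12.3063*a^2 - 26.2276*a + 3.7839)/(10.4329*a^4 - 5.2326*a^3 + 1.4959*a^2 - 0.2106*a + 0.0169)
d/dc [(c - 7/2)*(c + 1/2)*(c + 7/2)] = 3*c^2 + c - 49/4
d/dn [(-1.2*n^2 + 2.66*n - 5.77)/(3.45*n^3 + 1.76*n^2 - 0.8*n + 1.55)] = (4.14*n^4 - 18.354*n^3 + 55.9979*n^2 + 16.5904*n - 0.492999999999999)/(11.9025*n^6 + 12.144*n^5 - 2.4224*n^4 + 7.879*n^3 + 6.096*n^2 - 2.48*n + 2.4025)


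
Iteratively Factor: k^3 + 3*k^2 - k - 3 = (k + 1)*(k^2 + 2*k - 3) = (k + 1)*(k + 3)*(k - 1)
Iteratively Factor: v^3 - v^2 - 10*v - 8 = (v - 4)*(v^2 + 3*v + 2) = (v - 4)*(v + 2)*(v + 1)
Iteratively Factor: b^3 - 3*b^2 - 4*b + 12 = (b - 2)*(b^2 - b - 6) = (b - 3)*(b - 2)*(b + 2)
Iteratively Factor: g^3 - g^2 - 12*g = (g + 3)*(g^2 - 4*g) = (g - 4)*(g + 3)*(g)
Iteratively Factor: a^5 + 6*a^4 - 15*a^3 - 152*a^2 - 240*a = (a + 4)*(a^4 + 2*a^3 - 23*a^2 - 60*a) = (a + 3)*(a + 4)*(a^3 - a^2 - 20*a) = (a + 3)*(a + 4)^2*(a^2 - 5*a) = a*(a + 3)*(a + 4)^2*(a - 5)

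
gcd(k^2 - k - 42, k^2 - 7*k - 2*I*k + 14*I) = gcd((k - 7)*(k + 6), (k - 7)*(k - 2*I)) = k - 7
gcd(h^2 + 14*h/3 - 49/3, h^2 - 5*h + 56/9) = h - 7/3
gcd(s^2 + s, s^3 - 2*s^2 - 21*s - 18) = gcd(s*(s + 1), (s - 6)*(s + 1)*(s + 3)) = s + 1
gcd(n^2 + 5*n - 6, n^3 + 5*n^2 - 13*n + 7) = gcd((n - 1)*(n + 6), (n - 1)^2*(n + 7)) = n - 1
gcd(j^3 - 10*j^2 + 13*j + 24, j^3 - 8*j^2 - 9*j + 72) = j^2 - 11*j + 24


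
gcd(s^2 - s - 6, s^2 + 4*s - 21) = s - 3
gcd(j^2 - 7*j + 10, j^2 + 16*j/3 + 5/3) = 1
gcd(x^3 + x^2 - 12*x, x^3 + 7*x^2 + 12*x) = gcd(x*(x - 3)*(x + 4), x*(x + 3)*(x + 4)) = x^2 + 4*x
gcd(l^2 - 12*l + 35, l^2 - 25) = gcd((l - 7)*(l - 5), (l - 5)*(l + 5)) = l - 5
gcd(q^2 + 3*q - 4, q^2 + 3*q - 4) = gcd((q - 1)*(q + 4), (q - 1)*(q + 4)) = q^2 + 3*q - 4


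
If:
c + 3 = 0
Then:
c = -3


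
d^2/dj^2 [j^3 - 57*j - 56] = 6*j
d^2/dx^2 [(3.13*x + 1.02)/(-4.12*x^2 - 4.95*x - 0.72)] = (-(3.13*x + 1.02)*(8.24*x + 4.95)*(16.48*x + 9.9) + (77.3736*x + 39.3918)*(4.12*x^2 + 4.95*x + 0.72))/(4.12*x^2 + 4.95*x + 0.72)^3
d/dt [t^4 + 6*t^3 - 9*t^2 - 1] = 2*t*(2*t^2 + 9*t - 9)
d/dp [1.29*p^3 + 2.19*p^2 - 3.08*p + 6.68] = 3.87*p^2 + 4.38*p - 3.08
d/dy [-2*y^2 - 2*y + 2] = -4*y - 2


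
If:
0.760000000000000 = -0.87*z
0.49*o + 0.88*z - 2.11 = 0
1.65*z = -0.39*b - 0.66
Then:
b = 2.00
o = 5.87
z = -0.87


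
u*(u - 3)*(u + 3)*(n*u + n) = n*u^4 + n*u^3 - 9*n*u^2 - 9*n*u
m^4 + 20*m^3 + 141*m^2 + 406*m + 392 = (m + 2)*(m + 4)*(m + 7)^2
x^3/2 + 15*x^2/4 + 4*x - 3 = (x/2 + 1)*(x - 1/2)*(x + 6)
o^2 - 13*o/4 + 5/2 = (o - 2)*(o - 5/4)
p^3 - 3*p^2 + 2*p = p*(p - 2)*(p - 1)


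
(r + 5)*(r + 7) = r^2 + 12*r + 35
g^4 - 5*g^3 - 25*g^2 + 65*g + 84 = (g - 7)*(g - 3)*(g + 1)*(g + 4)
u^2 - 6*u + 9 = (u - 3)^2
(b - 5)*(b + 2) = b^2 - 3*b - 10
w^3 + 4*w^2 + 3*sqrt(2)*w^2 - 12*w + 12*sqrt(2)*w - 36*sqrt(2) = (w - 2)*(w + 6)*(w + 3*sqrt(2))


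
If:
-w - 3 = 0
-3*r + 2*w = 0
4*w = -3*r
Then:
No Solution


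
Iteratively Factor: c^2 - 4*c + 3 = (c - 3)*(c - 1)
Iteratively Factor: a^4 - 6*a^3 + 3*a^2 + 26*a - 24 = (a + 2)*(a^3 - 8*a^2 + 19*a - 12) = (a - 1)*(a + 2)*(a^2 - 7*a + 12) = (a - 3)*(a - 1)*(a + 2)*(a - 4)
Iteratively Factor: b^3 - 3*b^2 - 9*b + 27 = (b + 3)*(b^2 - 6*b + 9) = (b - 3)*(b + 3)*(b - 3)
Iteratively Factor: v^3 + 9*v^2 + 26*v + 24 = (v + 3)*(v^2 + 6*v + 8) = (v + 3)*(v + 4)*(v + 2)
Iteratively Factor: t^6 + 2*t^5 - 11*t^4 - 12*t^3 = (t - 3)*(t^5 + 5*t^4 + 4*t^3) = t*(t - 3)*(t^4 + 5*t^3 + 4*t^2) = t*(t - 3)*(t + 4)*(t^3 + t^2) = t^2*(t - 3)*(t + 4)*(t^2 + t) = t^3*(t - 3)*(t + 4)*(t + 1)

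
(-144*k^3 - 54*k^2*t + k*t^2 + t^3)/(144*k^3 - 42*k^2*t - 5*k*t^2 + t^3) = (3*k + t)/(-3*k + t)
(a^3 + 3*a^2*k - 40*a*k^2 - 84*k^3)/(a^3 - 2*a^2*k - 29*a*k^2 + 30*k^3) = (a^2 + 9*a*k + 14*k^2)/(a^2 + 4*a*k - 5*k^2)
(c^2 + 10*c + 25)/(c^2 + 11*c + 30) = (c + 5)/(c + 6)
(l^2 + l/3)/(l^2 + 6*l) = (l + 1/3)/(l + 6)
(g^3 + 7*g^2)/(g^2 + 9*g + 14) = g^2/(g + 2)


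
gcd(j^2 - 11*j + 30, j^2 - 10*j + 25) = j - 5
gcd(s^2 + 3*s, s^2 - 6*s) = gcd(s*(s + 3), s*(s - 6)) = s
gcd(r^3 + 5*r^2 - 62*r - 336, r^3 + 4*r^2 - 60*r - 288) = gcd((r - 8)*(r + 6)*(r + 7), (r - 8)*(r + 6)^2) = r^2 - 2*r - 48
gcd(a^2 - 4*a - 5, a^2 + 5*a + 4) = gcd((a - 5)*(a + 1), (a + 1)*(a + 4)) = a + 1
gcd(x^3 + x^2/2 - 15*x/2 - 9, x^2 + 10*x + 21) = 1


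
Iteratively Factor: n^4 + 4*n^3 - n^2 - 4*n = (n - 1)*(n^3 + 5*n^2 + 4*n) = n*(n - 1)*(n^2 + 5*n + 4) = n*(n - 1)*(n + 4)*(n + 1)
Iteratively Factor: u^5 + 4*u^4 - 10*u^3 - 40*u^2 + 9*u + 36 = (u - 1)*(u^4 + 5*u^3 - 5*u^2 - 45*u - 36) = (u - 1)*(u + 3)*(u^3 + 2*u^2 - 11*u - 12) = (u - 1)*(u + 3)*(u + 4)*(u^2 - 2*u - 3) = (u - 3)*(u - 1)*(u + 3)*(u + 4)*(u + 1)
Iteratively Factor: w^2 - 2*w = (w - 2)*(w)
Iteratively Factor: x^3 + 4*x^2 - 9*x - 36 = (x + 4)*(x^2 - 9) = (x - 3)*(x + 4)*(x + 3)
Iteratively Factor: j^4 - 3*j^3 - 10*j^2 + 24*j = (j - 4)*(j^3 + j^2 - 6*j) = (j - 4)*(j + 3)*(j^2 - 2*j) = (j - 4)*(j - 2)*(j + 3)*(j)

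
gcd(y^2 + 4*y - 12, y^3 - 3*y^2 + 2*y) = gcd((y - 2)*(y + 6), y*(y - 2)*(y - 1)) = y - 2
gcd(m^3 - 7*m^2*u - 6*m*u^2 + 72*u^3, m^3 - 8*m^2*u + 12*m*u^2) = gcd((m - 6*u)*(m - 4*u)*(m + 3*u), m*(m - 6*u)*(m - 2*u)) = -m + 6*u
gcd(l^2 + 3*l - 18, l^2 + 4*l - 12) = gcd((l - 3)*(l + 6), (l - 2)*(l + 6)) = l + 6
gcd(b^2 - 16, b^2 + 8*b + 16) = b + 4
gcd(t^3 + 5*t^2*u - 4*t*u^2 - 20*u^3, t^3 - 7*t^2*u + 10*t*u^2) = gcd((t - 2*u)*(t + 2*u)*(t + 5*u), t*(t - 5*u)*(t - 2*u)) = t - 2*u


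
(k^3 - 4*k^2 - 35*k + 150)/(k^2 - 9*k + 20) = (k^2 + k - 30)/(k - 4)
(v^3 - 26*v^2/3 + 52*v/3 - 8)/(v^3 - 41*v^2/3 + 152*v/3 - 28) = (v - 2)/(v - 7)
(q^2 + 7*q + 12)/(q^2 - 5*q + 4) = (q^2 + 7*q + 12)/(q^2 - 5*q + 4)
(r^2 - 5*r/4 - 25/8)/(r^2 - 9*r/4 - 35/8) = (2*r - 5)/(2*r - 7)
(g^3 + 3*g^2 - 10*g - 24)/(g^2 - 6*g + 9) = (g^2 + 6*g + 8)/(g - 3)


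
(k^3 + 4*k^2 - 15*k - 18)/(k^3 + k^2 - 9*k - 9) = (k + 6)/(k + 3)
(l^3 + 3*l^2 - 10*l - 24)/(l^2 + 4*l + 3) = (l^3 + 3*l^2 - 10*l - 24)/(l^2 + 4*l + 3)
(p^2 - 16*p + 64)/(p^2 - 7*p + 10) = (p^2 - 16*p + 64)/(p^2 - 7*p + 10)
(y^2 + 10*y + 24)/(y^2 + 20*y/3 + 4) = 3*(y + 4)/(3*y + 2)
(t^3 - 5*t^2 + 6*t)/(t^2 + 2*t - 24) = t*(t^2 - 5*t + 6)/(t^2 + 2*t - 24)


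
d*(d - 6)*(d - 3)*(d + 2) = d^4 - 7*d^3 + 36*d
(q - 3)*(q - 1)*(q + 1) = q^3 - 3*q^2 - q + 3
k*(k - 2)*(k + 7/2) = k^3 + 3*k^2/2 - 7*k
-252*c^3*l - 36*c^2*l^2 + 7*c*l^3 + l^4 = l*(-6*c + l)*(6*c + l)*(7*c + l)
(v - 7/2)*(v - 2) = v^2 - 11*v/2 + 7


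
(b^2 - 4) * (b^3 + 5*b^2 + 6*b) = b^5 + 5*b^4 + 2*b^3 - 20*b^2 - 24*b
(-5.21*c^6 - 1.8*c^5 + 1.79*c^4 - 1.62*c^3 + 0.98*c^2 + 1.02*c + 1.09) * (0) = 0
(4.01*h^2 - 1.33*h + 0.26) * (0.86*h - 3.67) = 3.4486*h^3 - 15.8605*h^2 + 5.1047*h - 0.9542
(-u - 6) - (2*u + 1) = -3*u - 7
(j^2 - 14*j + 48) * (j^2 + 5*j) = j^4 - 9*j^3 - 22*j^2 + 240*j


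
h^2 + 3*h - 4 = (h - 1)*(h + 4)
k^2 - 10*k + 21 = (k - 7)*(k - 3)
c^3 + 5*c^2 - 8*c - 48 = (c - 3)*(c + 4)^2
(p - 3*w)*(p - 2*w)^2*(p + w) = p^4 - 6*p^3*w + 9*p^2*w^2 + 4*p*w^3 - 12*w^4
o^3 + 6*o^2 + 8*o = o*(o + 2)*(o + 4)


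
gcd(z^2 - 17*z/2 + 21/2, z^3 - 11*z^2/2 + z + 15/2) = z - 3/2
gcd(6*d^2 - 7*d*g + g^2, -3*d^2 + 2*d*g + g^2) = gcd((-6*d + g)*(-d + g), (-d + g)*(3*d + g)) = d - g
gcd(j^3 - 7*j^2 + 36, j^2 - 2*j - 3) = j - 3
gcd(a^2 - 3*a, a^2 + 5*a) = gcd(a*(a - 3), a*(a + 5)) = a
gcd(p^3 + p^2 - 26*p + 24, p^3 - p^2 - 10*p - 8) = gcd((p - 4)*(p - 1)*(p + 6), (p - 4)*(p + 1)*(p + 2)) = p - 4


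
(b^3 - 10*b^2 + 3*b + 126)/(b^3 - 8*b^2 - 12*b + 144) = (b^2 - 4*b - 21)/(b^2 - 2*b - 24)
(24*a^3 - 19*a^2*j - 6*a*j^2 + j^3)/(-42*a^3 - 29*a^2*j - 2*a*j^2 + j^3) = (-8*a^2 + 9*a*j - j^2)/(14*a^2 + 5*a*j - j^2)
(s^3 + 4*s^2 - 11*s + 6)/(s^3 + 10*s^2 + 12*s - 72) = (s^2 - 2*s + 1)/(s^2 + 4*s - 12)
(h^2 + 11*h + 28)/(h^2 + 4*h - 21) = (h + 4)/(h - 3)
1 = 1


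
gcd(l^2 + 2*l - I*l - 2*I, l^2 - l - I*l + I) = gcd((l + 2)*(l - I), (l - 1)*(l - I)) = l - I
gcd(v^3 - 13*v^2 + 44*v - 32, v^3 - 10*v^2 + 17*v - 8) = v^2 - 9*v + 8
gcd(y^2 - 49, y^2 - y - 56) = y + 7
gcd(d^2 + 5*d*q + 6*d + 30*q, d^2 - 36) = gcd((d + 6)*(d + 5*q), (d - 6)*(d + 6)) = d + 6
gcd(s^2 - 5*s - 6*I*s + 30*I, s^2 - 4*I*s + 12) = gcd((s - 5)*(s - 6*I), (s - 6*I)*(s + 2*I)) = s - 6*I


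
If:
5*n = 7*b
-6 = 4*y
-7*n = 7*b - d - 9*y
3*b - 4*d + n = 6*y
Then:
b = -225/314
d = 459/314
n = -315/314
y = -3/2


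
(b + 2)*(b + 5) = b^2 + 7*b + 10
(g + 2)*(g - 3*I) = g^2 + 2*g - 3*I*g - 6*I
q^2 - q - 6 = (q - 3)*(q + 2)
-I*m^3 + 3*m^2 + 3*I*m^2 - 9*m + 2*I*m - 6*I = (m - 3)*(m + 2*I)*(-I*m + 1)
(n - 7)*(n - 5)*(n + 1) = n^3 - 11*n^2 + 23*n + 35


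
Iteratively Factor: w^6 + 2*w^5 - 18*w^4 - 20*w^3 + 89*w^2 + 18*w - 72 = (w - 1)*(w^5 + 3*w^4 - 15*w^3 - 35*w^2 + 54*w + 72) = (w - 3)*(w - 1)*(w^4 + 6*w^3 + 3*w^2 - 26*w - 24) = (w - 3)*(w - 2)*(w - 1)*(w^3 + 8*w^2 + 19*w + 12) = (w - 3)*(w - 2)*(w - 1)*(w + 3)*(w^2 + 5*w + 4) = (w - 3)*(w - 2)*(w - 1)*(w + 1)*(w + 3)*(w + 4)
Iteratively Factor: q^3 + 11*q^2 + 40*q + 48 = (q + 4)*(q^2 + 7*q + 12) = (q + 4)^2*(q + 3)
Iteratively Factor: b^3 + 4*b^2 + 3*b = (b)*(b^2 + 4*b + 3) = b*(b + 3)*(b + 1)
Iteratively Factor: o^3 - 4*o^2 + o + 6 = (o - 2)*(o^2 - 2*o - 3) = (o - 2)*(o + 1)*(o - 3)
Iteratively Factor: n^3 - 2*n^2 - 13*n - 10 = (n - 5)*(n^2 + 3*n + 2) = (n - 5)*(n + 1)*(n + 2)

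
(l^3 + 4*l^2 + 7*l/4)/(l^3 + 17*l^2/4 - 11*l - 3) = l*(4*l^2 + 16*l + 7)/(4*l^3 + 17*l^2 - 44*l - 12)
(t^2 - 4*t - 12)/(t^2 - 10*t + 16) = (t^2 - 4*t - 12)/(t^2 - 10*t + 16)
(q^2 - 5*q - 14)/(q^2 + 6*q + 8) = (q - 7)/(q + 4)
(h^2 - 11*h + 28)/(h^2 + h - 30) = (h^2 - 11*h + 28)/(h^2 + h - 30)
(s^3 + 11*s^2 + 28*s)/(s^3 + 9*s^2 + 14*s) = (s + 4)/(s + 2)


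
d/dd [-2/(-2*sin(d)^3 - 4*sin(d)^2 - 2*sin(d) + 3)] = -4*(3*sin(d)^2 + 4*sin(d) + 1)*cos(d)/(2*sin(d)^3 + 4*sin(d)^2 + 2*sin(d) - 3)^2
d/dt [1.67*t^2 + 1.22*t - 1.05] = 3.34*t + 1.22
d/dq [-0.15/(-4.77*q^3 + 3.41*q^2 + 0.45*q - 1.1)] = (-2.1465*q^2 + 1.023*q + 0.0675)/(4.77*q^3 - 3.41*q^2 - 0.45*q + 1.1)^2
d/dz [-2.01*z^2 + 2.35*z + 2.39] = 2.35 - 4.02*z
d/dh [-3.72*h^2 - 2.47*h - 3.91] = -7.44*h - 2.47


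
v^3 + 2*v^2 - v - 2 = (v - 1)*(v + 1)*(v + 2)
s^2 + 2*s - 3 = (s - 1)*(s + 3)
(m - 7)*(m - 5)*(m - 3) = m^3 - 15*m^2 + 71*m - 105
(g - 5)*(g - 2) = g^2 - 7*g + 10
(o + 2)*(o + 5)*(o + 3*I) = o^3 + 7*o^2 + 3*I*o^2 + 10*o + 21*I*o + 30*I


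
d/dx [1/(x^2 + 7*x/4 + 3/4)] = 4*(-8*x - 7)/(4*x^2 + 7*x + 3)^2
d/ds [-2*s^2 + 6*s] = 6 - 4*s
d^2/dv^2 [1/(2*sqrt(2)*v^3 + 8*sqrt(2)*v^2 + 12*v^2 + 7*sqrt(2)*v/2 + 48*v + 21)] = 4*(-4*(3*sqrt(2)*v + 4*sqrt(2) + 6)*(4*sqrt(2)*v^3 + 16*sqrt(2)*v^2 + 24*v^2 + 7*sqrt(2)*v + 96*v + 42) + (12*sqrt(2)*v^2 + 32*sqrt(2)*v + 48*v + 7*sqrt(2) + 96)^2)/(4*sqrt(2)*v^3 + 16*sqrt(2)*v^2 + 24*v^2 + 7*sqrt(2)*v + 96*v + 42)^3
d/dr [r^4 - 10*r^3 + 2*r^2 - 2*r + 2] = 4*r^3 - 30*r^2 + 4*r - 2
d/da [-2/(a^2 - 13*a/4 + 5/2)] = 8*(8*a - 13)/(4*a^2 - 13*a + 10)^2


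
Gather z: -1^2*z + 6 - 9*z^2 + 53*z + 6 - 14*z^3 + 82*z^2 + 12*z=-14*z^3 + 73*z^2 + 64*z + 12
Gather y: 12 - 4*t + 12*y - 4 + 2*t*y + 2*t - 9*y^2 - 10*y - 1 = -2*t - 9*y^2 + y*(2*t + 2) + 7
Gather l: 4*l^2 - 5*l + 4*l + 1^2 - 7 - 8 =4*l^2 - l - 14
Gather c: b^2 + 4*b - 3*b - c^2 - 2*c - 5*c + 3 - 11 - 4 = b^2 + b - c^2 - 7*c - 12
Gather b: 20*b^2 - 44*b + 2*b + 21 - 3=20*b^2 - 42*b + 18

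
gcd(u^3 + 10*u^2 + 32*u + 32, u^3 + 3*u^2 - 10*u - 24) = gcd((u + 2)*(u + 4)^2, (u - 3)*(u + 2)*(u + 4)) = u^2 + 6*u + 8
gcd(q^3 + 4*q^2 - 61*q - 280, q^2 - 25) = q + 5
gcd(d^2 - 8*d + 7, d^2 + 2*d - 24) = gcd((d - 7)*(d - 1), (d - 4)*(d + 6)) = 1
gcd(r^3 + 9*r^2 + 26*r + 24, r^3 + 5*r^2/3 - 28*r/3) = r + 4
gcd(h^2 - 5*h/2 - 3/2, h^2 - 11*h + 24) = h - 3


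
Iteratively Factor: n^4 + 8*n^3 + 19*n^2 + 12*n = (n + 3)*(n^3 + 5*n^2 + 4*n) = (n + 3)*(n + 4)*(n^2 + n) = (n + 1)*(n + 3)*(n + 4)*(n)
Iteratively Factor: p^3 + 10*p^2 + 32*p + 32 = (p + 2)*(p^2 + 8*p + 16) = (p + 2)*(p + 4)*(p + 4)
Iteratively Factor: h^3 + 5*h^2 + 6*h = (h + 3)*(h^2 + 2*h) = (h + 2)*(h + 3)*(h)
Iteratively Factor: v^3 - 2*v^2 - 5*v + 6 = (v - 3)*(v^2 + v - 2) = (v - 3)*(v - 1)*(v + 2)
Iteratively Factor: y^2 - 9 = (y - 3)*(y + 3)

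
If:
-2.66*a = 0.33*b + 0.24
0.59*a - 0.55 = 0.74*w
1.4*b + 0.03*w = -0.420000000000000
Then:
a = -0.06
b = -0.28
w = -0.79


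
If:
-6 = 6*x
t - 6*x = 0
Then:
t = -6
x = -1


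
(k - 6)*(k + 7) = k^2 + k - 42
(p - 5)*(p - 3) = p^2 - 8*p + 15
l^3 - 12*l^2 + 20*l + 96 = (l - 8)*(l - 6)*(l + 2)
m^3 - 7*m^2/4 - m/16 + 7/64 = (m - 7/4)*(m - 1/4)*(m + 1/4)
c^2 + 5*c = c*(c + 5)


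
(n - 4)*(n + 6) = n^2 + 2*n - 24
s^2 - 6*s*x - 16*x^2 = (s - 8*x)*(s + 2*x)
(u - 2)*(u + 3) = u^2 + u - 6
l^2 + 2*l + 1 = (l + 1)^2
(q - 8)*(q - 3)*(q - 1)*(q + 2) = q^4 - 10*q^3 + 11*q^2 + 46*q - 48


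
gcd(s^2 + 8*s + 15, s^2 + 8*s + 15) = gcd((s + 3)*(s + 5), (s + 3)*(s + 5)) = s^2 + 8*s + 15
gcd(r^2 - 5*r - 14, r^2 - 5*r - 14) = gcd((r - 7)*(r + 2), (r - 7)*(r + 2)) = r^2 - 5*r - 14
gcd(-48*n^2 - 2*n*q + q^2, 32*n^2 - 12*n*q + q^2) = -8*n + q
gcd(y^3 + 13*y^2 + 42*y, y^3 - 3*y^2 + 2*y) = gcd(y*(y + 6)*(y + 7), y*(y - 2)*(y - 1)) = y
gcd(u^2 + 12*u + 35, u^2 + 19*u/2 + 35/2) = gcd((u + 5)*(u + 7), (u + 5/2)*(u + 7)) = u + 7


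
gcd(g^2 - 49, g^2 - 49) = g^2 - 49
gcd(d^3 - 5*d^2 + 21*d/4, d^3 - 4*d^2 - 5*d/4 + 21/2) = d - 7/2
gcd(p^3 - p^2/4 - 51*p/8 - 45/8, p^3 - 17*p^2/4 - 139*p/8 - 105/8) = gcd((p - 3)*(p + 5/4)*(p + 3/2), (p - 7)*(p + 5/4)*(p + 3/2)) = p^2 + 11*p/4 + 15/8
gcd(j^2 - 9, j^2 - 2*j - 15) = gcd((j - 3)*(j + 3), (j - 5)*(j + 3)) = j + 3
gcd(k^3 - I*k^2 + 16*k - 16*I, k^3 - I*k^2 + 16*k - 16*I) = k^3 - I*k^2 + 16*k - 16*I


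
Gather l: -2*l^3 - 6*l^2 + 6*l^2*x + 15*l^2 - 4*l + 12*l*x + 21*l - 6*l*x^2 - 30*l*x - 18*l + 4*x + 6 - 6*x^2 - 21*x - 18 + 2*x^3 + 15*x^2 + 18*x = -2*l^3 + l^2*(6*x + 9) + l*(-6*x^2 - 18*x - 1) + 2*x^3 + 9*x^2 + x - 12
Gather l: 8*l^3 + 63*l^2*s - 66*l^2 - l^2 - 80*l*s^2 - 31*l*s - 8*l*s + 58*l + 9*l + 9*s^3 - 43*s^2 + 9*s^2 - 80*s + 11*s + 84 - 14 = 8*l^3 + l^2*(63*s - 67) + l*(-80*s^2 - 39*s + 67) + 9*s^3 - 34*s^2 - 69*s + 70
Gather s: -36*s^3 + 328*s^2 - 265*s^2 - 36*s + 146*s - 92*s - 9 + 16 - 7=-36*s^3 + 63*s^2 + 18*s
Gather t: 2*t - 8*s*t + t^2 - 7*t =t^2 + t*(-8*s - 5)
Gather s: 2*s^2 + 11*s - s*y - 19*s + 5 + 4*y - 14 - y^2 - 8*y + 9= 2*s^2 + s*(-y - 8) - y^2 - 4*y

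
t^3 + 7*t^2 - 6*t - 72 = (t - 3)*(t + 4)*(t + 6)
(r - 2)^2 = r^2 - 4*r + 4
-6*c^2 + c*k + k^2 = (-2*c + k)*(3*c + k)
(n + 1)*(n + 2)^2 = n^3 + 5*n^2 + 8*n + 4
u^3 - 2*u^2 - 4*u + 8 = (u - 2)^2*(u + 2)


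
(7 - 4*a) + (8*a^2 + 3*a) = 8*a^2 - a + 7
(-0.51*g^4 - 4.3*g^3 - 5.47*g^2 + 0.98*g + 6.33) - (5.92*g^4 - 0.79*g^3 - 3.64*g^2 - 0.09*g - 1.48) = -6.43*g^4 - 3.51*g^3 - 1.83*g^2 + 1.07*g + 7.81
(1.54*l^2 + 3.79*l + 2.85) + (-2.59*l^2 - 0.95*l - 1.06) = -1.05*l^2 + 2.84*l + 1.79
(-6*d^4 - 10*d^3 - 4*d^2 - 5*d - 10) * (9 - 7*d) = 42*d^5 + 16*d^4 - 62*d^3 - d^2 + 25*d - 90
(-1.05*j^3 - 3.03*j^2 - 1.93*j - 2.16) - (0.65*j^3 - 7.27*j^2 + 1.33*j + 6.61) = -1.7*j^3 + 4.24*j^2 - 3.26*j - 8.77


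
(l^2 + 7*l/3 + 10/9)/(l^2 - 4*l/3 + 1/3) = (9*l^2 + 21*l + 10)/(3*(3*l^2 - 4*l + 1))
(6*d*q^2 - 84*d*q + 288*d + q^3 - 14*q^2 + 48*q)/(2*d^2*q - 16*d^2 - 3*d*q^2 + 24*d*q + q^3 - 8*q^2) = (6*d*q - 36*d + q^2 - 6*q)/(2*d^2 - 3*d*q + q^2)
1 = 1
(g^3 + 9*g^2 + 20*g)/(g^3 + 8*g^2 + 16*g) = (g + 5)/(g + 4)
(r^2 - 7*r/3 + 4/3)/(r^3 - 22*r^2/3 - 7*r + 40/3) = (3*r - 4)/(3*r^2 - 19*r - 40)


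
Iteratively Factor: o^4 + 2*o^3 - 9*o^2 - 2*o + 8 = (o - 1)*(o^3 + 3*o^2 - 6*o - 8) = (o - 1)*(o + 1)*(o^2 + 2*o - 8) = (o - 1)*(o + 1)*(o + 4)*(o - 2)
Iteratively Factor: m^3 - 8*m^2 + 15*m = (m - 5)*(m^2 - 3*m) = (m - 5)*(m - 3)*(m)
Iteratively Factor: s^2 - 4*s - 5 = (s + 1)*(s - 5)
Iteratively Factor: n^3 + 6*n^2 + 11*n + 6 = (n + 2)*(n^2 + 4*n + 3) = (n + 2)*(n + 3)*(n + 1)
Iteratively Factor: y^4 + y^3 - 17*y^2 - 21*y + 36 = (y + 3)*(y^3 - 2*y^2 - 11*y + 12) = (y - 4)*(y + 3)*(y^2 + 2*y - 3) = (y - 4)*(y - 1)*(y + 3)*(y + 3)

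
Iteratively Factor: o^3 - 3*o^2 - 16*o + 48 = (o + 4)*(o^2 - 7*o + 12) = (o - 3)*(o + 4)*(o - 4)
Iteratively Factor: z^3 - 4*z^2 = (z - 4)*(z^2) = z*(z - 4)*(z)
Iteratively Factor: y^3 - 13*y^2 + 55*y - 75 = (y - 3)*(y^2 - 10*y + 25) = (y - 5)*(y - 3)*(y - 5)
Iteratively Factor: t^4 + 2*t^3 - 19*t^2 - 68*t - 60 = (t + 3)*(t^3 - t^2 - 16*t - 20) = (t - 5)*(t + 3)*(t^2 + 4*t + 4) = (t - 5)*(t + 2)*(t + 3)*(t + 2)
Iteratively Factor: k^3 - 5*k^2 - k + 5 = (k - 1)*(k^2 - 4*k - 5) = (k - 1)*(k + 1)*(k - 5)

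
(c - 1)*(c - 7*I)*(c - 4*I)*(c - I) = c^4 - c^3 - 12*I*c^3 - 39*c^2 + 12*I*c^2 + 39*c + 28*I*c - 28*I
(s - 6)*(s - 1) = s^2 - 7*s + 6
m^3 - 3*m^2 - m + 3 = (m - 3)*(m - 1)*(m + 1)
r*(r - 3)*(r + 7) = r^3 + 4*r^2 - 21*r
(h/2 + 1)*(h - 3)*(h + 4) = h^3/2 + 3*h^2/2 - 5*h - 12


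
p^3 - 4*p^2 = p^2*(p - 4)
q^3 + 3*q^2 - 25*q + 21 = (q - 3)*(q - 1)*(q + 7)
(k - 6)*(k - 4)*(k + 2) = k^3 - 8*k^2 + 4*k + 48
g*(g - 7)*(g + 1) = g^3 - 6*g^2 - 7*g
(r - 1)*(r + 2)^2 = r^3 + 3*r^2 - 4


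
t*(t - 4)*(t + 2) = t^3 - 2*t^2 - 8*t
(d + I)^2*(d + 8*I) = d^3 + 10*I*d^2 - 17*d - 8*I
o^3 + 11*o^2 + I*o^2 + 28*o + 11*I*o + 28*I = (o + 4)*(o + 7)*(o + I)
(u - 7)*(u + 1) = u^2 - 6*u - 7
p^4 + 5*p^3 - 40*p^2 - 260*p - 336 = (p - 7)*(p + 2)*(p + 4)*(p + 6)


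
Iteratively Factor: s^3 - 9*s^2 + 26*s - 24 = (s - 3)*(s^2 - 6*s + 8) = (s - 4)*(s - 3)*(s - 2)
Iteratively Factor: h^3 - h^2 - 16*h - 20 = (h + 2)*(h^2 - 3*h - 10) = (h + 2)^2*(h - 5)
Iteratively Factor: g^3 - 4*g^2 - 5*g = (g + 1)*(g^2 - 5*g) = (g - 5)*(g + 1)*(g)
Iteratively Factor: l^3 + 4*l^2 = (l + 4)*(l^2) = l*(l + 4)*(l)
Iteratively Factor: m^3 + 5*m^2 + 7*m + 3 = (m + 1)*(m^2 + 4*m + 3) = (m + 1)^2*(m + 3)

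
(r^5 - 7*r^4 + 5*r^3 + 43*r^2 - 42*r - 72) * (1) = r^5 - 7*r^4 + 5*r^3 + 43*r^2 - 42*r - 72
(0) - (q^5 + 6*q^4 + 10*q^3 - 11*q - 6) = -q^5 - 6*q^4 - 10*q^3 + 11*q + 6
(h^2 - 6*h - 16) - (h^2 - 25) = 9 - 6*h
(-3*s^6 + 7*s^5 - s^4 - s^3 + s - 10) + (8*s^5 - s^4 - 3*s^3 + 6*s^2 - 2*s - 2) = -3*s^6 + 15*s^5 - 2*s^4 - 4*s^3 + 6*s^2 - s - 12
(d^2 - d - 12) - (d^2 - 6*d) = 5*d - 12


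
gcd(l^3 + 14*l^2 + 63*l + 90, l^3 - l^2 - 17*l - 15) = l + 3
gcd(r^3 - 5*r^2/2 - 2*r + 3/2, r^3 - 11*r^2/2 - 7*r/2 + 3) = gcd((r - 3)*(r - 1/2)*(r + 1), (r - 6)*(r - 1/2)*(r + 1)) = r^2 + r/2 - 1/2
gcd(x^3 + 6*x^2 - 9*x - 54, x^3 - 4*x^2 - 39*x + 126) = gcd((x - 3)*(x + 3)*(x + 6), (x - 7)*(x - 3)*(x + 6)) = x^2 + 3*x - 18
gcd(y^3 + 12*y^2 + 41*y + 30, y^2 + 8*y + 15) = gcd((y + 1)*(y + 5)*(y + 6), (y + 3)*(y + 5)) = y + 5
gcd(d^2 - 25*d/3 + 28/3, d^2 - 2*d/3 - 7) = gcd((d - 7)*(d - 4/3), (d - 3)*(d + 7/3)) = 1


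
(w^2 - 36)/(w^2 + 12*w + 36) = (w - 6)/(w + 6)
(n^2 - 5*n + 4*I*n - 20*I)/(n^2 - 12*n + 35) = (n + 4*I)/(n - 7)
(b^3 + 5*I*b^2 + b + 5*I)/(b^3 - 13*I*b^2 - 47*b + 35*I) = (b^2 + 6*I*b - 5)/(b^2 - 12*I*b - 35)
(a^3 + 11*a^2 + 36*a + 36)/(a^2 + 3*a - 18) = (a^2 + 5*a + 6)/(a - 3)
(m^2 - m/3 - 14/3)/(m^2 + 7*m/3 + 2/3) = (3*m - 7)/(3*m + 1)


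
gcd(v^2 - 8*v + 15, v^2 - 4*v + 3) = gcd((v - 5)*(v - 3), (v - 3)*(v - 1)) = v - 3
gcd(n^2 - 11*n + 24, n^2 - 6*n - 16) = n - 8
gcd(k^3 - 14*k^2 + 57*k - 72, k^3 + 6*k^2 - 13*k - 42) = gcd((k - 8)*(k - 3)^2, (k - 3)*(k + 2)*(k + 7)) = k - 3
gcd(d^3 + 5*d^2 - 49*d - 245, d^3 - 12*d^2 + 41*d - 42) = d - 7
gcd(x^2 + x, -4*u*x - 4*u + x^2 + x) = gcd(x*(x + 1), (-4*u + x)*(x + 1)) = x + 1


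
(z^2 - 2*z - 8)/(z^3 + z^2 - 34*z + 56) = (z + 2)/(z^2 + 5*z - 14)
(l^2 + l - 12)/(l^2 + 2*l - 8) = (l - 3)/(l - 2)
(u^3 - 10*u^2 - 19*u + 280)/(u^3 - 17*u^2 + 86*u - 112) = (u + 5)/(u - 2)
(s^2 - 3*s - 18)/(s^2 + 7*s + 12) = (s - 6)/(s + 4)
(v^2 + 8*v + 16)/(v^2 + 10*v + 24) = (v + 4)/(v + 6)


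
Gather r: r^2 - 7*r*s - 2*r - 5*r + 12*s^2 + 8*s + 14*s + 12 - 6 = r^2 + r*(-7*s - 7) + 12*s^2 + 22*s + 6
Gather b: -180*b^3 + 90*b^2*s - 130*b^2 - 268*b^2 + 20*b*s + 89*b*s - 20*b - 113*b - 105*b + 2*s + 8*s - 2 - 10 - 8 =-180*b^3 + b^2*(90*s - 398) + b*(109*s - 238) + 10*s - 20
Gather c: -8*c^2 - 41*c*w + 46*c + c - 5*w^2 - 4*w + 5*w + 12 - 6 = -8*c^2 + c*(47 - 41*w) - 5*w^2 + w + 6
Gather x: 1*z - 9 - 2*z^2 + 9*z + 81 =-2*z^2 + 10*z + 72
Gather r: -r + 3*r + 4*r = 6*r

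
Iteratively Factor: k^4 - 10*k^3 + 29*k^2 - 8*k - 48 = (k - 3)*(k^3 - 7*k^2 + 8*k + 16) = (k - 3)*(k + 1)*(k^2 - 8*k + 16) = (k - 4)*(k - 3)*(k + 1)*(k - 4)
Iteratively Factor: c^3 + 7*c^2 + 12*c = (c + 4)*(c^2 + 3*c) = c*(c + 4)*(c + 3)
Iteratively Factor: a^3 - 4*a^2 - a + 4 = (a - 1)*(a^2 - 3*a - 4) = (a - 1)*(a + 1)*(a - 4)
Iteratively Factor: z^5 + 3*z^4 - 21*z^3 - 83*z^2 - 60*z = (z + 1)*(z^4 + 2*z^3 - 23*z^2 - 60*z) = z*(z + 1)*(z^3 + 2*z^2 - 23*z - 60) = z*(z - 5)*(z + 1)*(z^2 + 7*z + 12) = z*(z - 5)*(z + 1)*(z + 3)*(z + 4)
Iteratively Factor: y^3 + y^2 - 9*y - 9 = (y - 3)*(y^2 + 4*y + 3) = (y - 3)*(y + 3)*(y + 1)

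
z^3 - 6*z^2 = z^2*(z - 6)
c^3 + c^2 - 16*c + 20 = (c - 2)^2*(c + 5)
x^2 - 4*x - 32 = (x - 8)*(x + 4)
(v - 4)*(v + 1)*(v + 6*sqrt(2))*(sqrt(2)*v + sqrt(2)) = sqrt(2)*v^4 - 2*sqrt(2)*v^3 + 12*v^3 - 24*v^2 - 7*sqrt(2)*v^2 - 84*v - 4*sqrt(2)*v - 48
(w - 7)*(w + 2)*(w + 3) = w^3 - 2*w^2 - 29*w - 42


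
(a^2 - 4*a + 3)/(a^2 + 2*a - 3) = (a - 3)/(a + 3)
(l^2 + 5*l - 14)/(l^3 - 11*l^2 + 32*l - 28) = (l + 7)/(l^2 - 9*l + 14)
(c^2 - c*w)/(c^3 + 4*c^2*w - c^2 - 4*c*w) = (c - w)/(c^2 + 4*c*w - c - 4*w)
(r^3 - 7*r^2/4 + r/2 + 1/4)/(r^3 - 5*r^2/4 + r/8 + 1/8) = 2*(r - 1)/(2*r - 1)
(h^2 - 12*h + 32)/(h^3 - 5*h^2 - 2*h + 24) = (h - 8)/(h^2 - h - 6)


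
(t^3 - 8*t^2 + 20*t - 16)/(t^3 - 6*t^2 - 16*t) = (-t^3 + 8*t^2 - 20*t + 16)/(t*(-t^2 + 6*t + 16))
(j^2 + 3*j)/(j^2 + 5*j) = (j + 3)/(j + 5)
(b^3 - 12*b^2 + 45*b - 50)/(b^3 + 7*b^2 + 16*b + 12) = (b^3 - 12*b^2 + 45*b - 50)/(b^3 + 7*b^2 + 16*b + 12)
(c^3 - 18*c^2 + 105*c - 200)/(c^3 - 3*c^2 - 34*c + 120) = (c^2 - 13*c + 40)/(c^2 + 2*c - 24)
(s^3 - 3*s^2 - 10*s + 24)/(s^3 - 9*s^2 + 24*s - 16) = (s^2 + s - 6)/(s^2 - 5*s + 4)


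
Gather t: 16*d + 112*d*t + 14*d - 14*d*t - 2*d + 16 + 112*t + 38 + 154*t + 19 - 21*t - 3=28*d + t*(98*d + 245) + 70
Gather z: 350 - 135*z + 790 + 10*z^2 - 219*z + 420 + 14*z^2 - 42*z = 24*z^2 - 396*z + 1560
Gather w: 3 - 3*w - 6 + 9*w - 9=6*w - 12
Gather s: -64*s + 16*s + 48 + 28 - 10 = 66 - 48*s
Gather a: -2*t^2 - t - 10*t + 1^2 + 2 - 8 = -2*t^2 - 11*t - 5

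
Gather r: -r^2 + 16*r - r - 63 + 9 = -r^2 + 15*r - 54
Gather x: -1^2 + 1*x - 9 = x - 10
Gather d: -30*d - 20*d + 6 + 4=10 - 50*d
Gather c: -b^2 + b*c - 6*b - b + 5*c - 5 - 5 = -b^2 - 7*b + c*(b + 5) - 10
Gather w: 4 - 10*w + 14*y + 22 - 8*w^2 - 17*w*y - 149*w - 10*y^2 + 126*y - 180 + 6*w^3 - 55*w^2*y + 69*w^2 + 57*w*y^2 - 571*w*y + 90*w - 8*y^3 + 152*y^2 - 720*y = 6*w^3 + w^2*(61 - 55*y) + w*(57*y^2 - 588*y - 69) - 8*y^3 + 142*y^2 - 580*y - 154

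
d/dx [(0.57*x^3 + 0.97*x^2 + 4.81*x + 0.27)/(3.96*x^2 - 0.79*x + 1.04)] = (2.2572*x^4 - 0.9006*x^3 - 18.0355*x^2 - 0.1208*x + 5.2157)/(15.6816*x^4 - 6.2568*x^3 + 8.8609*x^2 - 1.6432*x + 1.0816)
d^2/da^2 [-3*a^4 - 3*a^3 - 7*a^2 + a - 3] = -36*a^2 - 18*a - 14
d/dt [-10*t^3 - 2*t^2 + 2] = 2*t*(-15*t - 2)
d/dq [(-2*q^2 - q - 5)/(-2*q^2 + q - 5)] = 2*(5 - 2*q^2)/(4*q^4 - 4*q^3 + 21*q^2 - 10*q + 25)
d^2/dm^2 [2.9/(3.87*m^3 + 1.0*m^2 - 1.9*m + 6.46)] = (-(67.338*m + 5.8)*(3.87*m^3 + 1.0*m^2 - 1.9*m + 6.46) + 2.9*(11.61*m^2 + 2.0*m - 1.9)*(23.22*m^2 + 4.0*m - 3.8))/(3.87*m^3 + 1.0*m^2 - 1.9*m + 6.46)^3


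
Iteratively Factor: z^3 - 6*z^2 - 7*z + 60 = (z - 4)*(z^2 - 2*z - 15) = (z - 4)*(z + 3)*(z - 5)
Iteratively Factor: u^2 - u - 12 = (u + 3)*(u - 4)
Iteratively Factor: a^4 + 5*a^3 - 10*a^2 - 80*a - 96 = (a + 2)*(a^3 + 3*a^2 - 16*a - 48) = (a + 2)*(a + 3)*(a^2 - 16) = (a - 4)*(a + 2)*(a + 3)*(a + 4)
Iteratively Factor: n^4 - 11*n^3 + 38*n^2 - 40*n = (n - 4)*(n^3 - 7*n^2 + 10*n) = (n - 4)*(n - 2)*(n^2 - 5*n) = (n - 5)*(n - 4)*(n - 2)*(n)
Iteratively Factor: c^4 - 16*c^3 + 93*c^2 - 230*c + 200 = (c - 5)*(c^3 - 11*c^2 + 38*c - 40) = (c - 5)^2*(c^2 - 6*c + 8) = (c - 5)^2*(c - 2)*(c - 4)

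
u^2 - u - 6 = (u - 3)*(u + 2)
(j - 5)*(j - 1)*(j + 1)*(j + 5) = j^4 - 26*j^2 + 25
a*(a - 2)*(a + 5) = a^3 + 3*a^2 - 10*a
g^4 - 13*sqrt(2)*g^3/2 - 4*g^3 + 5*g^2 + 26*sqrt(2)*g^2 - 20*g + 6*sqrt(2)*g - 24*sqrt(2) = (g - 4)*(g - 6*sqrt(2))*(g - sqrt(2))*(g + sqrt(2)/2)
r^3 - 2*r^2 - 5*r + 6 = (r - 3)*(r - 1)*(r + 2)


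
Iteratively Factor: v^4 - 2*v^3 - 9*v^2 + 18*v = (v + 3)*(v^3 - 5*v^2 + 6*v) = (v - 3)*(v + 3)*(v^2 - 2*v) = v*(v - 3)*(v + 3)*(v - 2)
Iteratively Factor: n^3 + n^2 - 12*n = (n)*(n^2 + n - 12) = n*(n + 4)*(n - 3)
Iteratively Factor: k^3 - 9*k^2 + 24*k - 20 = (k - 2)*(k^2 - 7*k + 10) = (k - 2)^2*(k - 5)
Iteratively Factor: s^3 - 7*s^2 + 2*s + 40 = (s - 5)*(s^2 - 2*s - 8) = (s - 5)*(s - 4)*(s + 2)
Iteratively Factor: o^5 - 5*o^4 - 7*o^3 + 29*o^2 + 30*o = (o + 2)*(o^4 - 7*o^3 + 7*o^2 + 15*o) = o*(o + 2)*(o^3 - 7*o^2 + 7*o + 15) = o*(o + 1)*(o + 2)*(o^2 - 8*o + 15) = o*(o - 5)*(o + 1)*(o + 2)*(o - 3)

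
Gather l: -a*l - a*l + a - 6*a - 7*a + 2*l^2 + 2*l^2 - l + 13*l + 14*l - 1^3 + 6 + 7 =-12*a + 4*l^2 + l*(26 - 2*a) + 12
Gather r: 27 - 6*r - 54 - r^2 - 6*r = -r^2 - 12*r - 27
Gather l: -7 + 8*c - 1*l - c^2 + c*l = -c^2 + 8*c + l*(c - 1) - 7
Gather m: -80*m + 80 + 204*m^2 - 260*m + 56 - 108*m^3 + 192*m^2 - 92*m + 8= -108*m^3 + 396*m^2 - 432*m + 144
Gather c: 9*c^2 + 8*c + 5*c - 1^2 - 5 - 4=9*c^2 + 13*c - 10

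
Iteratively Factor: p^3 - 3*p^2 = (p)*(p^2 - 3*p) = p*(p - 3)*(p)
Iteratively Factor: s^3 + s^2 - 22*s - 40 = (s + 4)*(s^2 - 3*s - 10) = (s + 2)*(s + 4)*(s - 5)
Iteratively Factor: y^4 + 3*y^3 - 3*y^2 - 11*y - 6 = (y + 1)*(y^3 + 2*y^2 - 5*y - 6) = (y - 2)*(y + 1)*(y^2 + 4*y + 3) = (y - 2)*(y + 1)^2*(y + 3)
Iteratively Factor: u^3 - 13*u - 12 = (u - 4)*(u^2 + 4*u + 3) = (u - 4)*(u + 3)*(u + 1)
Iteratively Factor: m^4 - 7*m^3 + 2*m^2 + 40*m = (m - 5)*(m^3 - 2*m^2 - 8*m) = (m - 5)*(m + 2)*(m^2 - 4*m) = (m - 5)*(m - 4)*(m + 2)*(m)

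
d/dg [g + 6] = 1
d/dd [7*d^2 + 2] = 14*d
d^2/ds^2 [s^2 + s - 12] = 2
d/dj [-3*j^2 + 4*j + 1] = 4 - 6*j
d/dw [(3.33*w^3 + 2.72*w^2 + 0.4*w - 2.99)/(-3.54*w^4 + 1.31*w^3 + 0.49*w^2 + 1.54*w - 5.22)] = (11.7882*w^6 + 19.2576*w^5 + 2.3165*w^4 - 33.13*w^3 - 36.4043*w^2 - 25.4666*w + 2.5166)/(12.5316*w^8 - 9.2748*w^7 - 1.7531*w^6 - 9.6194*w^5 + 41.2325*w^4 - 12.1672*w^3 - 2.744*w^2 - 16.0776*w + 27.2484)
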